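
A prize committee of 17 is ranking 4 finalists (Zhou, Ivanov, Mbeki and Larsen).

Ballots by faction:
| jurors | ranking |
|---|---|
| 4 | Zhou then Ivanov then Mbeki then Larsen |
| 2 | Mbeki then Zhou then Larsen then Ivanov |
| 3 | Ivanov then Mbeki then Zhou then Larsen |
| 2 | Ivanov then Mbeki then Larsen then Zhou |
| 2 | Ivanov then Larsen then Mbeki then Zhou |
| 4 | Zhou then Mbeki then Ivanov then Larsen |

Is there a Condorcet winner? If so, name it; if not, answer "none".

none

Check each pair by majority over 17 ballots:
Zhou vs Ivanov: Zhou wins 10–7.
Zhou–Mbeki: Mbeki 9–8.
Zhou vs Larsen: Zhou, 13–4.
Ivanov vs Mbeki: Ivanov, 11–6.
Ivanov vs Larsen: Ivanov wins 15–2.
Mbeki vs Larsen: Mbeki, 15–2.
Each nominee drops at least one matchup (Zhou loses to Mbeki; Ivanov loses to Zhou; Mbeki loses to Ivanov; Larsen loses to Zhou); the cycle Zhou > Ivanov > Mbeki > Zhou rules out a Condorcet winner.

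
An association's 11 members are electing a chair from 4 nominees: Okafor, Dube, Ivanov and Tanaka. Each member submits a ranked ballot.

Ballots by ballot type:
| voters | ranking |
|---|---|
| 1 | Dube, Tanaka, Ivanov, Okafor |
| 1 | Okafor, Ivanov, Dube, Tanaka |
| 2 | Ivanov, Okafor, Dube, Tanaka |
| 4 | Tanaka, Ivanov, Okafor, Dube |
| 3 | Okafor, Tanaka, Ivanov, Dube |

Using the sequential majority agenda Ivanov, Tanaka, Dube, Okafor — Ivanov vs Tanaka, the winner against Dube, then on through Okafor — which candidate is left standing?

Okafor

Round 1: Ivanov vs Tanaka — 3–8, Tanaka advances.
Round 2: Tanaka vs Dube — 7–4, Tanaka advances.
Round 3: Tanaka vs Okafor — 5–6, Okafor advances.
Okafor survives the agenda.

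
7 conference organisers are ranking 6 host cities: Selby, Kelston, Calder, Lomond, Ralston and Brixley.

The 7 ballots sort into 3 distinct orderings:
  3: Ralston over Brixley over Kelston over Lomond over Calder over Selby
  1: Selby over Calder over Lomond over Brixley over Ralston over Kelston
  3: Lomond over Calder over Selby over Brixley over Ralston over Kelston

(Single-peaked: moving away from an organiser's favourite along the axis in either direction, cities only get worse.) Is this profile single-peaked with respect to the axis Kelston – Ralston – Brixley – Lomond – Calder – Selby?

Axis positions: Kelston=1, Ralston=2, Brixley=3, Lomond=4, Calder=5, Selby=6.
Group 1 (peak Ralston at position 2): ranking walks positions 2-3-1-4-5-6, expanding outward from the peak — single-peaked.
Group 2 (peak Selby at position 6): ranking walks positions 6-5-4-3-2-1, expanding outward from the peak — single-peaked.
Group 3 (peak Lomond at position 4): ranking walks positions 4-5-6-3-2-1, expanding outward from the peak — single-peaked.
Every ranking is single-peaked on this axis.

yes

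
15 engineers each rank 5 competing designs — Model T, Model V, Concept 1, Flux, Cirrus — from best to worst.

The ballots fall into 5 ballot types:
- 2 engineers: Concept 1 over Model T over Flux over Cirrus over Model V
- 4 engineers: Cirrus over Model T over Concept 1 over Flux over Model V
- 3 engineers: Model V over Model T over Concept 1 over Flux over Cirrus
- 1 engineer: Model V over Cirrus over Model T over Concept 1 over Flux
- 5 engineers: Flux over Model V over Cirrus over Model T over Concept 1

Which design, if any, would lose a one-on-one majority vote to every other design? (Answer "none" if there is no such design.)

Pairwise majorities:
Model T vs Model V: 2+4 = 6 for Model T, 9 for Model V — Model V by 9–6.
Model T–Concept 1: Model T 13–2.
Model T vs Flux: Model T wins 10–5.
Model T vs Cirrus: 5 to 10, Cirrus.
Model V–Concept 1: Model V 9–6.
Model V vs Flux: Flux wins 11–4.
Model V vs Cirrus: Model V, 9–6.
Concept 1 vs Flux: Concept 1 wins 10–5.
Concept 1 vs Cirrus: Concept 1 preferred on 2+3 = 5 ballots; Cirrus wins 10–5.
Flux vs Cirrus: Flux preferred on 2+3+5 = 10 ballots; Flux wins 10–5.
No design is winless: Model T beats Concept 1; Model V beats Model T; Concept 1 beats Flux; Flux beats Model V; Cirrus beats Model T. There is no Condorcet loser.

none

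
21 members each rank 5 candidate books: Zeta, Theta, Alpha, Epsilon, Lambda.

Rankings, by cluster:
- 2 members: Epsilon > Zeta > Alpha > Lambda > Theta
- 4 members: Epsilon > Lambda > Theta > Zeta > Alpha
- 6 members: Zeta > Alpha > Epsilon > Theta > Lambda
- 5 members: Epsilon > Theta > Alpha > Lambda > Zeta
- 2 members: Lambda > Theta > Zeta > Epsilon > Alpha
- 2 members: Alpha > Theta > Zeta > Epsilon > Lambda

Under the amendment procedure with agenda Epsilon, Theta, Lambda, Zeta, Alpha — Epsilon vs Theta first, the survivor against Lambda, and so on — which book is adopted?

Round 1: Epsilon vs Theta — 17–4, Epsilon advances.
Round 2: Epsilon vs Lambda — 19–2, Epsilon advances.
Round 3: Epsilon vs Zeta — 11–10, Epsilon advances.
Round 4: Epsilon vs Alpha — 13–8, Epsilon advances.
The agenda winner is Epsilon.

Epsilon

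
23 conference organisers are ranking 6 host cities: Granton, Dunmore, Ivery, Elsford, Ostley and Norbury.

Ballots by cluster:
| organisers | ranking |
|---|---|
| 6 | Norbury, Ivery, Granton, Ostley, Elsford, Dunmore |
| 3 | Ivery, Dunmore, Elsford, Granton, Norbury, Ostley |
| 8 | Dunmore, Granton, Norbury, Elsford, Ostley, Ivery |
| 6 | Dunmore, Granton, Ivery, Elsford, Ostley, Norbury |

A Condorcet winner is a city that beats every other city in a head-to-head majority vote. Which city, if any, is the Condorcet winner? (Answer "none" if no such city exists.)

Dunmore

Pairwise majorities:
Granton vs Dunmore: Dunmore, 17–6.
Granton vs Ivery: Granton, 14–9.
Granton vs Elsford: Granton wins 20–3.
Granton vs Ostley: Granton wins 23–0.
Granton–Norbury: Granton 17–6.
Dunmore–Ivery: Dunmore 14–9.
Dunmore–Elsford: Dunmore 17–6.
Dunmore vs Ostley: Dunmore wins 17–6.
Dunmore vs Norbury: Dunmore, 17–6.
Ivery vs Elsford: Ivery wins 15–8.
Ivery–Ostley: Ivery 15–8.
Ivery–Norbury: Norbury 14–9.
Elsford vs Ostley: Elsford, 17–6.
Elsford–Norbury: Norbury 14–9.
Ostley vs Norbury: Norbury wins 17–6.
Dunmore defeats every rival head-to-head and is the Condorcet winner.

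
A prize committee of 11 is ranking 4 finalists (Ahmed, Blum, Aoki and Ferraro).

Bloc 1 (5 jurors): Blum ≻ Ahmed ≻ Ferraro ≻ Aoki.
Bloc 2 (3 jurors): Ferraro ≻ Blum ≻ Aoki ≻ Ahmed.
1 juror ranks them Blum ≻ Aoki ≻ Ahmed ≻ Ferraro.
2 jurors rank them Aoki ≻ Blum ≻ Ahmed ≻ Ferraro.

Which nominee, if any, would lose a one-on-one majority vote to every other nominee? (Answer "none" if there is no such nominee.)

none

Head-to-head results (11 jurors):
Ahmed vs Blum: Blum wins 11–0.
Ahmed vs Aoki: Aoki wins 6–5.
Ahmed vs Ferraro: Ahmed preferred on 5+1+2 = 8 ballots; Ahmed wins 8–3.
Blum vs Aoki: Blum, 9–2.
Blum vs Ferraro: Blum wins 8–3.
Aoki–Ferraro: Ferraro 8–3.
No nominee is winless: Ahmed beats Ferraro; Blum beats Ahmed; Aoki beats Ahmed; Ferraro beats Aoki. There is no Condorcet loser.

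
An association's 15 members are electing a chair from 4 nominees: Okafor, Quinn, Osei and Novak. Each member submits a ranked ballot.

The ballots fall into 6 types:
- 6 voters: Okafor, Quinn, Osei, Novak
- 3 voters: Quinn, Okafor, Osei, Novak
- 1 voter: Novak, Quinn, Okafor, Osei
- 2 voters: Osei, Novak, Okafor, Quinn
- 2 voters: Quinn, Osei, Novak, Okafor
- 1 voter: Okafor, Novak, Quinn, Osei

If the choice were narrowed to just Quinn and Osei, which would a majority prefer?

Quinn

Ballots ranking Quinn above Osei: 6 + 3 + 1 + 2 + 1 = 13.
Ballots ranking Osei above Quinn: 15 − 13 = 2.
Quinn wins the head-to-head 13–2.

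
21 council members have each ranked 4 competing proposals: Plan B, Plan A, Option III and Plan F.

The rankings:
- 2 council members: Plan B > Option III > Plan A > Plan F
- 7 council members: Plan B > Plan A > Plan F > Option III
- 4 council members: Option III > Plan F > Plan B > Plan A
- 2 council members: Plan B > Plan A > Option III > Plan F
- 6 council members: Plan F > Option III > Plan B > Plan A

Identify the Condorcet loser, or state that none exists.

none

Head-to-head results (21 council members):
Plan B vs Plan A: 21 to 0, Plan B.
Plan B vs Option III: Plan B, 11–10.
Plan B vs Plan F: Plan B preferred on 2+7+2 = 11 ballots; Plan B wins 11–10.
Plan A vs Option III: Option III, 12–9.
Plan A–Plan F: Plan A 11–10.
Option III–Plan F: Plan F 13–8.
No option is winless: Plan B beats Plan A; Plan A beats Plan F; Option III beats Plan A; Plan F beats Option III. There is no Condorcet loser.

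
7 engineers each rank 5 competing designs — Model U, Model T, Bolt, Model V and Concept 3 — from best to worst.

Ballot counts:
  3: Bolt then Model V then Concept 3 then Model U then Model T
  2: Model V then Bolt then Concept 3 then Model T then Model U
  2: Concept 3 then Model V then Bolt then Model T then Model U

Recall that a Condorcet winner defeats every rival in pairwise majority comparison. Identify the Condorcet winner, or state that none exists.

Model V

Check each pair by majority over 7 ballots:
Model U vs Model T: Model T, 4–3.
Model U–Bolt: Bolt 7–0.
Model U vs Model V: 0 to 7, Model V.
Model U vs Concept 3: 0 to 7, Concept 3.
Model T vs Bolt: Bolt wins 7–0.
Model T–Model V: Model V 7–0.
Model T vs Concept 3: Concept 3, 7–0.
Bolt vs Model V: Bolt preferred on 3 ballots; Model V wins 4–3.
Bolt vs Concept 3: Bolt, 5–2.
Model V vs Concept 3: 3+2 = 5 for Model V, 2 for Concept 3 — Model V by 5–2.
Model V defeats every rival head-to-head and is the Condorcet winner.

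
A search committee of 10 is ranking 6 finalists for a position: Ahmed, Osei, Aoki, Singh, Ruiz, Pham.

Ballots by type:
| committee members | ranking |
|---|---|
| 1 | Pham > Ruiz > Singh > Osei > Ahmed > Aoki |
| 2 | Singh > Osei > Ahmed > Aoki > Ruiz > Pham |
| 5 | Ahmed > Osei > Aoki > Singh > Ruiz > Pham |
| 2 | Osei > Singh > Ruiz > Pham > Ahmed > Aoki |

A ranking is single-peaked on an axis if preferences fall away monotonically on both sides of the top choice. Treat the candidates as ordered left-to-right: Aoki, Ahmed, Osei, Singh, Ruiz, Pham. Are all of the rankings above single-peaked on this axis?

yes

Axis positions: Aoki=1, Ahmed=2, Osei=3, Singh=4, Ruiz=5, Pham=6.
Type 1 (peak Pham at position 6): ranking walks positions 6-5-4-3-2-1, expanding outward from the peak — single-peaked.
Type 2 (peak Singh at position 4): ranking walks positions 4-3-2-1-5-6, expanding outward from the peak — single-peaked.
Type 3 (peak Ahmed at position 2): ranking walks positions 2-3-1-4-5-6, expanding outward from the peak — single-peaked.
Type 4 (peak Osei at position 3): ranking walks positions 3-4-5-6-2-1, expanding outward from the peak — single-peaked.
Every ranking is single-peaked on this axis.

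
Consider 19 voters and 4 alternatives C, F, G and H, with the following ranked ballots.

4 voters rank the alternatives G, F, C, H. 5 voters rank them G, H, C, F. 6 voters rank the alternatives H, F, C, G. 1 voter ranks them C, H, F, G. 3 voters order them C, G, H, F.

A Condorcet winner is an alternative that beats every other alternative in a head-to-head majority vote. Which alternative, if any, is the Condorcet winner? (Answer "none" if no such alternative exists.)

Head-to-head results (19 voters):
C vs F: F, 10–9.
C vs G: C, 10–9.
C vs H: H, 11–8.
F–G: G 12–7.
F–H: H 15–4.
G–H: G 12–7.
Each alternative drops at least one matchup (C loses to F; F loses to G; G loses to C; H loses to G); the cycle C beats G beats F beats C rules out a Condorcet winner.

none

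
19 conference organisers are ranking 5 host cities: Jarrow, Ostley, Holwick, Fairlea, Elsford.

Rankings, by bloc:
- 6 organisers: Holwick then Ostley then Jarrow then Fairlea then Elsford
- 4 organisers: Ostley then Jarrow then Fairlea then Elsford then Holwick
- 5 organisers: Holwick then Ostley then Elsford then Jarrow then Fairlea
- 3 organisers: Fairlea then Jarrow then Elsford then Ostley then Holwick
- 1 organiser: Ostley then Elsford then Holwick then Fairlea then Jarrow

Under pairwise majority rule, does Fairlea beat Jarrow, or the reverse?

Jarrow

Ballots ranking Fairlea above Jarrow: 3 + 1 = 4.
Ballots ranking Jarrow above Fairlea: 19 − 4 = 15.
Jarrow wins the head-to-head 15–4.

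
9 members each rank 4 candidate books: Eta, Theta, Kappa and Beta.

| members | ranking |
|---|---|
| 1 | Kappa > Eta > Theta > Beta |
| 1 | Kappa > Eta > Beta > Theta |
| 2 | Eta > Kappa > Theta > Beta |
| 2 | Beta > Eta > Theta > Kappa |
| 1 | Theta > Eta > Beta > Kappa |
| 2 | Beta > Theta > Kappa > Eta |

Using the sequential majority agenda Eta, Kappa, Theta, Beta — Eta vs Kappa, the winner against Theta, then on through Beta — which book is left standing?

Round 1: Eta vs Kappa — 5–4, Eta advances.
Round 2: Eta vs Theta — 6–3, Eta advances.
Round 3: Eta vs Beta — 5–4, Eta advances.
Eta survives the agenda.

Eta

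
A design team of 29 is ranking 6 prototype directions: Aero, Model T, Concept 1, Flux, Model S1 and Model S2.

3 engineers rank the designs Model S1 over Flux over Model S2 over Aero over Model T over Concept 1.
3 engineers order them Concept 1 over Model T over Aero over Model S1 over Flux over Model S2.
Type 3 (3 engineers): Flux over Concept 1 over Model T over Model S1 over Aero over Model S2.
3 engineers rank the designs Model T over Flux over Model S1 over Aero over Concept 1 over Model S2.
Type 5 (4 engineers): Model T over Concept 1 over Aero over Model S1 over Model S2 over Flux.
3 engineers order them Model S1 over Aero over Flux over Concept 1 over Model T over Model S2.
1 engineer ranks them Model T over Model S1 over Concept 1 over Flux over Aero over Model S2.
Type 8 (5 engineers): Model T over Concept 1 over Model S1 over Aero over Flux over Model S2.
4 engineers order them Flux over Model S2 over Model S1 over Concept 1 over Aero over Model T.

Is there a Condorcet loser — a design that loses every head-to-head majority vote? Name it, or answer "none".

Pairwise majorities:
Aero vs Model T: Model T wins 19–10.
Aero–Concept 1: Concept 1 20–9.
Aero–Flux: Aero 15–14.
Aero vs Model S1: 7 to 22, Model S1.
Aero–Model S2: Aero 22–7.
Model T vs Concept 1: Model T, 16–13.
Model T vs Flux: Model T preferred on 3+3+4+1+5 = 16 ballots; Model T wins 16–13.
Model T vs Model S1: Model T wins 19–10.
Model T vs Model S2: 22 to 7, Model T.
Concept 1 vs Flux: Flux, 16–13.
Concept 1 vs Model S1: Concept 1 wins 15–14.
Concept 1 vs Model S2: 22 for Concept 1, 7 for Model S2 — Concept 1 by 22–7.
Flux vs Model S1: Flux preferred on 3+3+4 = 10 ballots; Model S1 wins 19–10.
Flux vs Model S2: Flux wins 25–4.
Model S1 vs Model S2: Model S1 is ranked higher on 25 ballots, Model S2 on 4. Model S1 wins 25–4.
Only Model S2 has no wins; Model S2 is the Condorcet loser.

Model S2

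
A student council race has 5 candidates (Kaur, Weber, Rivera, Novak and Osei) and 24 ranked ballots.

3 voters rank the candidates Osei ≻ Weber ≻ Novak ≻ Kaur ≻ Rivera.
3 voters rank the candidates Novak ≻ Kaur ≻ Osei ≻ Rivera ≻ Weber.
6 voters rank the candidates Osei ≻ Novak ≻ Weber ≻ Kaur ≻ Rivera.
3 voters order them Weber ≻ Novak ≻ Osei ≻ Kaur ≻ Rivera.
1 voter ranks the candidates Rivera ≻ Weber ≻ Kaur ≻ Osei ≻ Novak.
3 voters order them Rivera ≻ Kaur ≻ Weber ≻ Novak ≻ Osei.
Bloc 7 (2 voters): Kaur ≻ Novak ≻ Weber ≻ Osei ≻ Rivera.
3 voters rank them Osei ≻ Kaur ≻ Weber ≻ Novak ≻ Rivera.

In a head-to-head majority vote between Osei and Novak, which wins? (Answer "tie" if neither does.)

Osei

Ballots ranking Osei above Novak: 3 + 6 + 1 + 3 = 13.
Ballots ranking Novak above Osei: 24 − 13 = 11.
Osei wins the head-to-head 13–11.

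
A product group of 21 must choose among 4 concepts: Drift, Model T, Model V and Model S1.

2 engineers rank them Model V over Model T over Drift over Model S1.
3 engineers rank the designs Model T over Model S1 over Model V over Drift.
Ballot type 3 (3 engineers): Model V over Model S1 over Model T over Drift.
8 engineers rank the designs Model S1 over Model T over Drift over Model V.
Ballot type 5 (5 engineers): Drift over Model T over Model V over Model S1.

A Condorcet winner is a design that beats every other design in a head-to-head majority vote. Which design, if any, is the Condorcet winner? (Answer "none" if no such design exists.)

Head-to-head results (21 engineers):
Drift vs Model T: 5 for Drift, 16 for Model T — Model T by 16–5.
Drift vs Model V: Drift wins 13–8.
Drift vs Model S1: Drift preferred on 2+5 = 7 ballots; Model S1 wins 14–7.
Model T vs Model V: Model T wins 16–5.
Model T vs Model S1: Model S1, 11–10.
Model V–Model S1: Model S1 11–10.
Model S1 defeats every rival head-to-head and is the Condorcet winner.

Model S1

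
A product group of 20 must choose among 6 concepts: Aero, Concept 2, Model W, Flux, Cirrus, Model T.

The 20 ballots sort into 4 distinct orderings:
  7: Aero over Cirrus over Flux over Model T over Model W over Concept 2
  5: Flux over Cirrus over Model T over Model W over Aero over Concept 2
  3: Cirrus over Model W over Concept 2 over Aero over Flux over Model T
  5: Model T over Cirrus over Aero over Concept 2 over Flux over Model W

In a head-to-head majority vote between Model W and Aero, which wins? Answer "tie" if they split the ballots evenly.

Aero

Ballots ranking Model W above Aero: 5 + 3 = 8.
Ballots ranking Aero above Model W: 20 − 8 = 12.
Aero wins the head-to-head 12–8.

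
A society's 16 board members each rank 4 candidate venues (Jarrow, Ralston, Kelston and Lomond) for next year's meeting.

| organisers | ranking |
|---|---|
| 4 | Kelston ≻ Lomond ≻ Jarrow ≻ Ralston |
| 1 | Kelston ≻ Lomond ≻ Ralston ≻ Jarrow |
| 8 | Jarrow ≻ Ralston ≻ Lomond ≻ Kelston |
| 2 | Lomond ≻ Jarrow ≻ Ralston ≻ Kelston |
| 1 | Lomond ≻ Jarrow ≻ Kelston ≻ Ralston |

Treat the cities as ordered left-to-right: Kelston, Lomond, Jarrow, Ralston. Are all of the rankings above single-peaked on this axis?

no

Axis positions: Kelston=1, Lomond=2, Jarrow=3, Ralston=4.
Group 1 (peak Kelston at position 1): ranking walks positions 1-2-3-4, expanding outward from the peak — single-peaked.
Group 2: ranking walks positions 1-2-4-3; Ralston is ranked above Jarrow even though Jarrow lies between Ralston and the peak Kelston on the axis — preferences dip and rise again. Not single-peaked.
Group 3 (peak Jarrow at position 3): ranking walks positions 3-4-2-1, expanding outward from the peak — single-peaked.
Group 4 (peak Lomond at position 2): ranking walks positions 2-3-4-1, expanding outward from the peak — single-peaked.
Group 5 (peak Lomond at position 2): ranking walks positions 2-3-1-4, expanding outward from the peak — single-peaked.
Group 2 violates single-peakedness, so the profile is not single-peaked on this axis.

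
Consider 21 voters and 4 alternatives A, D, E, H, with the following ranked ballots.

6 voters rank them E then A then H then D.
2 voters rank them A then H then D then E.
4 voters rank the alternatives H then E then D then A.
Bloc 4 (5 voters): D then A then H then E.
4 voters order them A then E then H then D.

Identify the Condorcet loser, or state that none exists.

Head-to-head results (21 voters):
A vs D: 6+2+4 = 12 for A, 9 for D — A by 12–9.
A vs E: 11 to 10, A.
A vs H: 6+2+5+4 = 17 for A, 4 for H — A by 17–4.
D vs E: E wins 14–7.
D vs H: D preferred on 5 ballots; H wins 16–5.
E vs H: 10 to 11, H.
D loses to every other alternative — it is the Condorcet loser.

D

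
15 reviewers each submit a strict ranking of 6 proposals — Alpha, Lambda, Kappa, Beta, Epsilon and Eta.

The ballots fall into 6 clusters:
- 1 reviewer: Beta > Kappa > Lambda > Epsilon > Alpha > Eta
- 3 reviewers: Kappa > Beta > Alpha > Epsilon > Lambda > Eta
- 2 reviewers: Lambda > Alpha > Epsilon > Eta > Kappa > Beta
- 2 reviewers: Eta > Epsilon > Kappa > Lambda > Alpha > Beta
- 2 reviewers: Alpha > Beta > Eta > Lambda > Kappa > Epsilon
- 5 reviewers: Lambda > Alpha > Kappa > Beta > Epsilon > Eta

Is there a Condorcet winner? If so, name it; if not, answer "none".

Head-to-head results (15 reviewers):
Alpha vs Lambda: Lambda, 10–5.
Alpha–Kappa: Alpha 9–6.
Alpha–Beta: Alpha 11–4.
Alpha vs Epsilon: Alpha, 12–3.
Alpha–Eta: Alpha 13–2.
Lambda vs Kappa: Lambda wins 9–6.
Lambda vs Beta: Lambda, 9–6.
Lambda vs Epsilon: Lambda wins 10–5.
Lambda–Eta: Lambda 11–4.
Kappa vs Beta: Kappa, 12–3.
Kappa vs Epsilon: Kappa wins 11–4.
Kappa–Eta: Kappa 9–6.
Beta vs Epsilon: Beta, 11–4.
Beta vs Eta: Beta, 11–4.
Epsilon vs Eta: Epsilon wins 11–4.
Only Lambda has no losses; Lambda is the Condorcet winner.

Lambda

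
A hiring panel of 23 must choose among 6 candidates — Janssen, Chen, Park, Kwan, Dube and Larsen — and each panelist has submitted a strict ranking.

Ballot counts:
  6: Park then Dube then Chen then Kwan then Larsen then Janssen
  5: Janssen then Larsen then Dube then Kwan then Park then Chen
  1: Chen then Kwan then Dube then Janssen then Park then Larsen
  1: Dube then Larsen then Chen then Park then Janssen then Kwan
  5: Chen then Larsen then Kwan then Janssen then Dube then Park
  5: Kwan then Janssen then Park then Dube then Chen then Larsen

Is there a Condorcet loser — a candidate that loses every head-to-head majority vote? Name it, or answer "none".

none

Pairwise majorities:
Janssen vs Chen: Janssen preferred on 5+5 = 10 ballots; Chen wins 13–10.
Janssen vs Park: 5+1+5+5 = 16 for Janssen, 7 for Park — Janssen by 16–7.
Janssen vs Kwan: Janssen is ranked higher on 5+1 = 6 ballots, Kwan on 17. Kwan wins 17–6.
Janssen vs Dube: 15 to 8, Janssen.
Janssen vs Larsen: Larsen, 12–11.
Chen–Park: Park 16–7.
Chen vs Kwan: Chen wins 13–10.
Chen vs Dube: Chen is ranked higher on 1+5 = 6 ballots, Dube on 17. Dube wins 17–6.
Chen vs Larsen: Chen wins 17–6.
Park vs Kwan: 6+1 = 7 for Park, 16 for Kwan — Kwan by 16–7.
Park vs Dube: 6+5 = 11 for Park, 12 for Dube — Dube by 12–11.
Park vs Larsen: Park preferred on 6+1+5 = 12 ballots; Park wins 12–11.
Kwan–Dube: Dube 12–11.
Kwan vs Larsen: Kwan is ranked higher on 6+1+5 = 12 ballots, Larsen on 11. Kwan wins 12–11.
Dube vs Larsen: 13 to 10, Dube.
No candidate is winless: Janssen beats Park; Chen beats Janssen; Park beats Chen; Kwan beats Janssen; Dube beats Chen; Larsen beats Janssen. There is no Condorcet loser.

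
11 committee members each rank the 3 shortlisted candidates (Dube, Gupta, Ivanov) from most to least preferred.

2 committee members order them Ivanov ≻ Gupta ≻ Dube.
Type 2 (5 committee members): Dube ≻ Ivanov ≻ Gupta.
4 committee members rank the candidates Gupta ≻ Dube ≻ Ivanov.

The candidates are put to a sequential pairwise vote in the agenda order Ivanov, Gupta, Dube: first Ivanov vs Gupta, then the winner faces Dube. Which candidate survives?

Dube

Round 1: Ivanov vs Gupta — 7–4, Ivanov advances.
Round 2: Ivanov vs Dube — 2–9, Dube advances.
The agenda winner is Dube.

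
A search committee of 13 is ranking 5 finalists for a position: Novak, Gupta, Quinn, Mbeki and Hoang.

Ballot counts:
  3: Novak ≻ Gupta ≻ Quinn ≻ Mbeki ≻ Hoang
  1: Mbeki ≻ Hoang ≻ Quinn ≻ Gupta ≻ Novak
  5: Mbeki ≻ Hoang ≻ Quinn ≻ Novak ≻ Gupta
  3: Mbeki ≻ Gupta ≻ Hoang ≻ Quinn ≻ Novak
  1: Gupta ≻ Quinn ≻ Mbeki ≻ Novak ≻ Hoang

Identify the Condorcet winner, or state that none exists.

Mbeki

Pairwise majorities:
Novak vs Gupta: 8 to 5, Novak.
Novak vs Quinn: 3 for Novak, 10 for Quinn — Quinn by 10–3.
Novak vs Mbeki: Novak is ranked higher on 3 ballots, Mbeki on 10. Mbeki wins 10–3.
Novak vs Hoang: 4 to 9, Hoang.
Gupta vs Quinn: Gupta preferred on 3+3+1 = 7 ballots; Gupta wins 7–6.
Gupta vs Mbeki: 4 to 9, Mbeki.
Gupta vs Hoang: 3+3+1 = 7 for Gupta, 6 for Hoang — Gupta by 7–6.
Quinn vs Mbeki: Quinn preferred on 3+1 = 4 ballots; Mbeki wins 9–4.
Quinn vs Hoang: 3+1 = 4 for Quinn, 9 for Hoang — Hoang by 9–4.
Mbeki vs Hoang: Mbeki is ranked higher on 3+1+5+3+1 = 13 ballots, Hoang on 0. Mbeki wins 13–0.
Mbeki defeats every rival head-to-head and is the Condorcet winner.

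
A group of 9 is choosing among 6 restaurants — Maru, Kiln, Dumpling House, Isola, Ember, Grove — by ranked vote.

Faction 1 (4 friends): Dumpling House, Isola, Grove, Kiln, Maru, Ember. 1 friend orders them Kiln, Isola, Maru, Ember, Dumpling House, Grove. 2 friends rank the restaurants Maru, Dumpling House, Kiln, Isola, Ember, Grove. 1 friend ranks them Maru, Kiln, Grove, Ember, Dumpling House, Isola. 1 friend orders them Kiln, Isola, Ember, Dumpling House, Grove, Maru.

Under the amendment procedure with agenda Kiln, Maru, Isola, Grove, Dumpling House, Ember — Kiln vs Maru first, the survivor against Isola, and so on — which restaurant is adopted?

Dumpling House

Round 1: Kiln vs Maru — 6–3, Kiln advances.
Round 2: Kiln vs Isola — 5–4, Kiln advances.
Round 3: Kiln vs Grove — 5–4, Kiln advances.
Round 4: Kiln vs Dumpling House — 3–6, Dumpling House advances.
Round 5: Dumpling House vs Ember — 6–3, Dumpling House advances.
Dumpling House survives the agenda.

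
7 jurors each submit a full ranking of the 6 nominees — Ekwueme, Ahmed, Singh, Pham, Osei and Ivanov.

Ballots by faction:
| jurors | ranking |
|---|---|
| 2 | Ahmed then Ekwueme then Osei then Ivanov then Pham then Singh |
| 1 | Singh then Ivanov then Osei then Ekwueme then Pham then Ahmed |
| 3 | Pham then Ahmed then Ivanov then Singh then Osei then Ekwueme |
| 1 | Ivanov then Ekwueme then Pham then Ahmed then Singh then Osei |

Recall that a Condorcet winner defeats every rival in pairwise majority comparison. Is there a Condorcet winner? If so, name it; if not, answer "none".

none

Pairwise majorities:
Ekwueme vs Ahmed: Ekwueme is ranked higher on 1+1 = 2 ballots, Ahmed on 5. Ahmed wins 5–2.
Ekwueme vs Singh: 2+1 = 3 for Ekwueme, 4 for Singh — Singh by 4–3.
Ekwueme vs Pham: Ekwueme is ranked higher on 2+1+1 = 4 ballots, Pham on 3. Ekwueme wins 4–3.
Ekwueme vs Osei: Ekwueme preferred on 2+1 = 3 ballots; Osei wins 4–3.
Ekwueme vs Ivanov: Ekwueme is ranked higher on 2 ballots, Ivanov on 5. Ivanov wins 5–2.
Ahmed–Singh: Ahmed 6–1.
Ahmed vs Pham: Ahmed preferred on 2 ballots; Pham wins 5–2.
Ahmed–Osei: Ahmed 6–1.
Ahmed vs Ivanov: 2+3 = 5 for Ahmed, 2 for Ivanov — Ahmed by 5–2.
Singh vs Pham: Singh preferred on 1 ballot; Pham wins 6–1.
Singh vs Osei: 5 to 2, Singh.
Singh vs Ivanov: 1 for Singh, 6 for Ivanov — Ivanov by 6–1.
Pham vs Osei: Pham preferred on 3+1 = 4 ballots; Pham wins 4–3.
Pham vs Ivanov: Pham is ranked higher on 3 ballots, Ivanov on 4. Ivanov wins 4–3.
Osei–Ivanov: Ivanov 5–2.
No nominee is unbeaten: Ekwueme loses to Ahmed; Ahmed loses to Pham; Singh loses to Ahmed; Pham loses to Ekwueme; Osei loses to Ahmed; Ivanov loses to Ahmed. In particular Ekwueme > Pham > Ahmed > Ekwueme is a majority cycle — no Condorcet winner exists.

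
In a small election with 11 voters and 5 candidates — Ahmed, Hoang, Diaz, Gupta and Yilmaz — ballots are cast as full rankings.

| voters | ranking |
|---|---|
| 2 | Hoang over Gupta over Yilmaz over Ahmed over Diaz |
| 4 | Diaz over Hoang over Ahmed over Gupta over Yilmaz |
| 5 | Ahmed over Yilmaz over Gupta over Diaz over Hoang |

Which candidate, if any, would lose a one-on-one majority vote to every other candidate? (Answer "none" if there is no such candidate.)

none

Pairwise majorities:
Ahmed vs Hoang: Hoang, 6–5.
Ahmed vs Diaz: Ahmed is ranked higher on 2+5 = 7 ballots, Diaz on 4. Ahmed wins 7–4.
Ahmed vs Gupta: Ahmed is ranked higher on 4+5 = 9 ballots, Gupta on 2. Ahmed wins 9–2.
Ahmed–Yilmaz: Ahmed 9–2.
Hoang vs Diaz: Hoang preferred on 2 ballots; Diaz wins 9–2.
Hoang–Gupta: Hoang 6–5.
Hoang vs Yilmaz: Hoang wins 6–5.
Diaz vs Gupta: Gupta, 7–4.
Diaz vs Yilmaz: 4 to 7, Yilmaz.
Gupta vs Yilmaz: 2+4 = 6 for Gupta, 5 for Yilmaz — Gupta by 6–5.
Each candidate has at least one pairwise win (Ahmed beats Diaz; Hoang beats Ahmed; Diaz beats Hoang; Gupta beats Diaz; Yilmaz beats Diaz) — no Condorcet loser.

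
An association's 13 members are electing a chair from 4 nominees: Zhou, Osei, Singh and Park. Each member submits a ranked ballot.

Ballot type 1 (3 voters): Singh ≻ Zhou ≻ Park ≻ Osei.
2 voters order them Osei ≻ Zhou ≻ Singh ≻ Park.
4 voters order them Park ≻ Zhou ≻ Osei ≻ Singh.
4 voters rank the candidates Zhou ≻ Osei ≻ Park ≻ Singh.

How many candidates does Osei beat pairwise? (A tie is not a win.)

Osei against each rival (13 voters):
Osei vs Zhou: 2 to 11, Zhou.
Osei vs Singh: Osei wins 10–3.
Osei vs Park: Osei preferred on 2+4 = 6 ballots; Park wins 7–6.
Osei beats Singh; loses to Zhou, Park — 1 pairwise win.

1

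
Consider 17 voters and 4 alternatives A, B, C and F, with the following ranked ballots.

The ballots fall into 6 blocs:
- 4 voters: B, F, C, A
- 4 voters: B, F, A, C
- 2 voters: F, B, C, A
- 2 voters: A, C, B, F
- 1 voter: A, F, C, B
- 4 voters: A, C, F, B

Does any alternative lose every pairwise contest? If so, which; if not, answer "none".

C

Head-to-head results (17 voters):
A vs B: B, 10–7.
A–C: A 11–6.
A–F: F 10–7.
B vs C: B preferred on 4+4+2 = 10 ballots; B wins 10–7.
B vs F: 10 to 7, B.
C vs F: C is ranked higher on 2+4 = 6 ballots, F on 11. F wins 11–6.
Only C has no wins; C is the Condorcet loser.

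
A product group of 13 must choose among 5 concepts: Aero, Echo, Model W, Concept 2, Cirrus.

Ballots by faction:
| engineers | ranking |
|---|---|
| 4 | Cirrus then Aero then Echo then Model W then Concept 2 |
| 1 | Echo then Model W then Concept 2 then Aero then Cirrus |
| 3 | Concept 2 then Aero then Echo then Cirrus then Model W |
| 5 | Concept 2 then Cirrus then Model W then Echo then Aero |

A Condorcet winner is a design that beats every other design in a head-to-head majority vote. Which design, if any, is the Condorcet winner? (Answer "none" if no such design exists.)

Head-to-head results (13 engineers):
Aero vs Echo: Aero, 7–6.
Aero–Model W: Aero 7–6.
Aero–Concept 2: Concept 2 9–4.
Aero–Cirrus: Cirrus 9–4.
Echo vs Model W: Echo wins 8–5.
Echo vs Concept 2: Concept 2, 8–5.
Echo vs Cirrus: Cirrus wins 9–4.
Model W vs Concept 2: Concept 2, 8–5.
Model W–Cirrus: Cirrus 12–1.
Concept 2–Cirrus: Concept 2 9–4.
Concept 2 defeats every rival head-to-head and is the Condorcet winner.

Concept 2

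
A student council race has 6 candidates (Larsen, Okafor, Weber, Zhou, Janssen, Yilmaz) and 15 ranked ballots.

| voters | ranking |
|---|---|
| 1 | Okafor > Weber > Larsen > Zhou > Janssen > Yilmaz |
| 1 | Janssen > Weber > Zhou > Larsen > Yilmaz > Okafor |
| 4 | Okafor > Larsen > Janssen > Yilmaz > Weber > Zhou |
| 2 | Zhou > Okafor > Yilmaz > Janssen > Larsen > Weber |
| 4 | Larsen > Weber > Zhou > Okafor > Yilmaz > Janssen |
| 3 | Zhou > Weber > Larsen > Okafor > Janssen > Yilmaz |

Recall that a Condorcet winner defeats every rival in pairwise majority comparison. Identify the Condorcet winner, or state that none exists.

Larsen

Pairwise majorities:
Larsen vs Okafor: 8 to 7, Larsen.
Larsen vs Weber: 4+2+4 = 10 for Larsen, 5 for Weber — Larsen by 10–5.
Larsen vs Zhou: Larsen preferred on 1+4+4 = 9 ballots; Larsen wins 9–6.
Larsen vs Janssen: 1+4+4+3 = 12 for Larsen, 3 for Janssen — Larsen by 12–3.
Larsen vs Yilmaz: Larsen is ranked higher on 1+1+4+4+3 = 13 ballots, Yilmaz on 2. Larsen wins 13–2.
Okafor vs Weber: 1+4+2 = 7 for Okafor, 8 for Weber — Weber by 8–7.
Okafor vs Zhou: 1+4 = 5 for Okafor, 10 for Zhou — Zhou by 10–5.
Okafor vs Janssen: 1+4+2+4+3 = 14 for Okafor, 1 for Janssen — Okafor by 14–1.
Okafor vs Yilmaz: Okafor is ranked higher on 1+4+2+4+3 = 14 ballots, Yilmaz on 1. Okafor wins 14–1.
Weber vs Zhou: Weber is ranked higher on 1+1+4+4 = 10 ballots, Zhou on 5. Weber wins 10–5.
Weber vs Janssen: 8 to 7, Weber.
Weber vs Yilmaz: 9 to 6, Weber.
Zhou vs Janssen: 10 to 5, Zhou.
Zhou vs Yilmaz: Zhou is ranked higher on 1+1+2+4+3 = 11 ballots, Yilmaz on 4. Zhou wins 11–4.
Janssen vs Yilmaz: 1+1+4+3 = 9 for Janssen, 6 for Yilmaz — Janssen by 9–6.
Larsen beats each of Okafor, Weber, Zhou, Janssen, Yilmaz — Larsen is the Condorcet winner.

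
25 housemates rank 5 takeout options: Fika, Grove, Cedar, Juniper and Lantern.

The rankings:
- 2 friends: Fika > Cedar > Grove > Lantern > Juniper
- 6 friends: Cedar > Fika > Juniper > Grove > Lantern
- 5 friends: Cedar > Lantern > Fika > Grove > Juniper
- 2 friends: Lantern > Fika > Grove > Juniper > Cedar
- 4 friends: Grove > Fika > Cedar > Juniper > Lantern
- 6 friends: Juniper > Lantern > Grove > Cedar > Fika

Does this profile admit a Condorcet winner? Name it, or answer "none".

Cedar

Check each pair by majority over 25 ballots:
Fika–Grove: Fika 15–10.
Fika vs Cedar: Cedar, 17–8.
Fika vs Juniper: 19 to 6, Fika.
Fika vs Lantern: Lantern wins 13–12.
Grove vs Cedar: Cedar, 13–12.
Grove vs Juniper: 2+5+2+4 = 13 for Grove, 12 for Juniper — Grove by 13–12.
Grove vs Lantern: Lantern wins 13–12.
Cedar vs Juniper: Cedar is ranked higher on 2+6+5+4 = 17 ballots, Juniper on 8. Cedar wins 17–8.
Cedar vs Lantern: 17 to 8, Cedar.
Juniper vs Lantern: Juniper, 16–9.
Cedar wins every pairwise contest, so Cedar is the Condorcet winner.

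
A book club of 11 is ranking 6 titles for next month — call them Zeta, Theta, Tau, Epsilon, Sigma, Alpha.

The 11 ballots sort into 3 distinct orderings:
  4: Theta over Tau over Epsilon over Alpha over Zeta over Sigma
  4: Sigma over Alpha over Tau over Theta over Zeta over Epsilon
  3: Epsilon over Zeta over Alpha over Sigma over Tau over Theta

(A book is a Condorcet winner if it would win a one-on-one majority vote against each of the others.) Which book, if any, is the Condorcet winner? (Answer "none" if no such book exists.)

none

Pairwise majorities:
Zeta vs Theta: Theta, 8–3.
Zeta vs Tau: Tau, 8–3.
Zeta vs Epsilon: 4 for Zeta, 7 for Epsilon — Epsilon by 7–4.
Zeta vs Sigma: Zeta is ranked higher on 4+3 = 7 ballots, Sigma on 4. Zeta wins 7–4.
Zeta vs Alpha: 3 for Zeta, 8 for Alpha — Alpha by 8–3.
Theta vs Tau: Theta is ranked higher on 4 ballots, Tau on 7. Tau wins 7–4.
Theta vs Epsilon: Theta preferred on 4+4 = 8 ballots; Theta wins 8–3.
Theta vs Sigma: Theta is ranked higher on 4 ballots, Sigma on 7. Sigma wins 7–4.
Theta vs Alpha: Alpha wins 7–4.
Tau vs Epsilon: Tau wins 8–3.
Tau vs Sigma: Tau preferred on 4 ballots; Sigma wins 7–4.
Tau–Alpha: Alpha 7–4.
Epsilon vs Sigma: 7 to 4, Epsilon.
Epsilon–Alpha: Epsilon 7–4.
Sigma vs Alpha: Sigma is ranked higher on 4 ballots, Alpha on 7. Alpha wins 7–4.
No book is unbeaten: Zeta loses to Theta; Theta loses to Tau; Tau loses to Sigma; Epsilon loses to Theta; Sigma loses to Zeta; Alpha loses to Epsilon. In particular Zeta beats Sigma beats Theta beats Zeta is a majority cycle — no Condorcet winner exists.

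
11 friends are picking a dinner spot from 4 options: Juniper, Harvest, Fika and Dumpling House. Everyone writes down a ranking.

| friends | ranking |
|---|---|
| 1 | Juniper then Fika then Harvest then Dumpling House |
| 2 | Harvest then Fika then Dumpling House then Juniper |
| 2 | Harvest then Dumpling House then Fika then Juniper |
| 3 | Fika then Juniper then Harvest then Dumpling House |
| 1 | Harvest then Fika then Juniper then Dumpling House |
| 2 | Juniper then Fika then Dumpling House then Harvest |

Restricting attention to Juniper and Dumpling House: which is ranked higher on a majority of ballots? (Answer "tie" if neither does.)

Ballots ranking Juniper above Dumpling House: 1 + 3 + 1 + 2 = 7.
Ballots ranking Dumpling House above Juniper: 11 − 7 = 4.
Juniper wins the head-to-head 7–4.

Juniper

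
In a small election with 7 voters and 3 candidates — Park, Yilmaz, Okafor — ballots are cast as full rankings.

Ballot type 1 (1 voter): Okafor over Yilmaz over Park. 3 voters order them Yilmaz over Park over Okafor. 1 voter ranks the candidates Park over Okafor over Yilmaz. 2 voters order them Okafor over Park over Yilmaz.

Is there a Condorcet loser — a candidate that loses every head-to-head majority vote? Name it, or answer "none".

Head-to-head results (7 voters):
Park–Yilmaz: Yilmaz 4–3.
Park vs Okafor: Park, 4–3.
Yilmaz–Okafor: Okafor 4–3.
No candidate is winless: Park beats Okafor; Yilmaz beats Park; Okafor beats Yilmaz. There is no Condorcet loser.

none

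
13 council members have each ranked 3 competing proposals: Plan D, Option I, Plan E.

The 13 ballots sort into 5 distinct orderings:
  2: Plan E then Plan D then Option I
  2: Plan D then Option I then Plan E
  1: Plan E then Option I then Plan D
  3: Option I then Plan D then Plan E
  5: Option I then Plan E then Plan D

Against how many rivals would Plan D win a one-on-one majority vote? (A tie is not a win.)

Plan D against each rival (13 council members):
Plan D–Option I: Option I 9–4.
Plan D vs Plan E: 5 to 8, Plan E.
Plan D beats no one; loses to Option I, Plan E — 0 pairwise wins.

0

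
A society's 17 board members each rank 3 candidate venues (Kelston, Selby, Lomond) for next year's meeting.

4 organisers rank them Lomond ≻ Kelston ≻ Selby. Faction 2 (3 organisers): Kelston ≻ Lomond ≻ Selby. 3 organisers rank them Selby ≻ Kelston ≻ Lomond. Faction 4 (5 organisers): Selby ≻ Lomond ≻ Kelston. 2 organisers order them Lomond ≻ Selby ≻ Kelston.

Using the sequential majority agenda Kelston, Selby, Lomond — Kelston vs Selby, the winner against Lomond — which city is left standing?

Round 1: Kelston vs Selby — 7–10, Selby advances.
Round 2: Selby vs Lomond — 8–9, Lomond advances.
Lomond survives the agenda.

Lomond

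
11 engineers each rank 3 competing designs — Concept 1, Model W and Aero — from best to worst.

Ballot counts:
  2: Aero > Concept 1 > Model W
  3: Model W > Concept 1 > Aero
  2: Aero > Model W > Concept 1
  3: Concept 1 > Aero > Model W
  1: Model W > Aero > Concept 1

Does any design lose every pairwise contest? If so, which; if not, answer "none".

none

Head-to-head results (11 engineers):
Concept 1 vs Model W: Concept 1 is ranked higher on 2+3 = 5 ballots, Model W on 6. Model W wins 6–5.
Concept 1–Aero: Concept 1 6–5.
Model W–Aero: Aero 7–4.
Every design wins at least one matchup (Concept 1 beats Aero; Model W beats Concept 1; Aero beats Model W), so there is no Condorcet loser.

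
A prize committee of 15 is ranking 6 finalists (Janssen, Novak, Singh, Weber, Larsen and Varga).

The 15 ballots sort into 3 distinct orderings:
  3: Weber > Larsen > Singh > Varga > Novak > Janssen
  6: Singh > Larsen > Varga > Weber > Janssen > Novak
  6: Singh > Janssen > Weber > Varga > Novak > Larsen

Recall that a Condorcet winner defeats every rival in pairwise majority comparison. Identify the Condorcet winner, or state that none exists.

Singh

Pairwise majorities:
Janssen–Novak: Janssen 12–3.
Janssen–Singh: Singh 15–0.
Janssen vs Weber: Weber wins 9–6.
Janssen vs Larsen: Larsen, 9–6.
Janssen vs Varga: Varga wins 9–6.
Novak vs Singh: Singh, 15–0.
Novak vs Weber: Weber wins 15–0.
Novak vs Larsen: Larsen wins 9–6.
Novak vs Varga: Varga wins 15–0.
Singh–Weber: Singh 12–3.
Singh vs Larsen: Singh, 12–3.
Singh–Varga: Singh 15–0.
Weber vs Larsen: Weber wins 9–6.
Weber vs Varga: Weber wins 9–6.
Larsen vs Varga: Larsen, 9–6.
Only Singh has no losses; Singh is the Condorcet winner.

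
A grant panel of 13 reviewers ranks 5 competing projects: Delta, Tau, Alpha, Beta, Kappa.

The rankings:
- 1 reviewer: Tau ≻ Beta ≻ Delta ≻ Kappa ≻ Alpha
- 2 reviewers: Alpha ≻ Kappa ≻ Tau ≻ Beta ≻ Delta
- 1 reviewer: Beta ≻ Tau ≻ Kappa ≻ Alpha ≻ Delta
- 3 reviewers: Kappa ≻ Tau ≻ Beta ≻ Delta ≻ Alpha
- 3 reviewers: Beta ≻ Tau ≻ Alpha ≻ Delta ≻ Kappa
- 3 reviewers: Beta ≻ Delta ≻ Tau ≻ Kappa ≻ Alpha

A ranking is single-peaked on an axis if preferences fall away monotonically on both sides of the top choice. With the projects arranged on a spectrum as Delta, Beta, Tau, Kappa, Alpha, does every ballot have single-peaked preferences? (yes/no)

no

Axis positions: Delta=1, Beta=2, Tau=3, Kappa=4, Alpha=5.
Faction 1 (peak Tau at position 3): ranking walks positions 3-2-1-4-5, expanding outward from the peak — single-peaked.
Faction 2 (peak Alpha at position 5): ranking walks positions 5-4-3-2-1, expanding outward from the peak — single-peaked.
Faction 3 (peak Beta at position 2): ranking walks positions 2-3-4-5-1, expanding outward from the peak — single-peaked.
Faction 4 (peak Kappa at position 4): ranking walks positions 4-3-2-1-5, expanding outward from the peak — single-peaked.
Faction 5: ranking walks positions 2-3-5-1-4; Alpha is ranked above Kappa even though Kappa lies between Alpha and the peak Beta on the axis — preferences dip and rise again. Not single-peaked.
Faction 6 (peak Beta at position 2): ranking walks positions 2-1-3-4-5, expanding outward from the peak — single-peaked.
Faction 5 violates single-peakedness, so the profile is not single-peaked on this axis.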